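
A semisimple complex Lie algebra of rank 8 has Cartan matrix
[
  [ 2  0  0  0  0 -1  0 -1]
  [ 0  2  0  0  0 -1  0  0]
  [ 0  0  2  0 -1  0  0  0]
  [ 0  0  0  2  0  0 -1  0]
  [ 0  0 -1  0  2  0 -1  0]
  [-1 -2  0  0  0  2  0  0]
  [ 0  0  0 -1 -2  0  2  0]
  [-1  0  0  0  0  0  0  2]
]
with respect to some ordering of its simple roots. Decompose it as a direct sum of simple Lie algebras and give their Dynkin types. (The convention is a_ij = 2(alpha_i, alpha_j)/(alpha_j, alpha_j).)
The diagram associated to this matrix has two connected components: the simple roots {alpha_1, alpha_2, alpha_6, alpha_8} form a chain of 4 nodes with a double edge at one end; the terminal node there is the unique short simple root (B_4), and {alpha_3, alpha_4, alpha_5, alpha_7} form a chain of 4 nodes with a double edge between the middle two (F_4). A semisimple Lie algebra decomposes uniquely as the direct sum of simple ideals, one per connected component of its Dynkin diagram, so g ≅ B_4 ⊕ F_4 (dimension 36 + 52 = 88).

B_4 + F_4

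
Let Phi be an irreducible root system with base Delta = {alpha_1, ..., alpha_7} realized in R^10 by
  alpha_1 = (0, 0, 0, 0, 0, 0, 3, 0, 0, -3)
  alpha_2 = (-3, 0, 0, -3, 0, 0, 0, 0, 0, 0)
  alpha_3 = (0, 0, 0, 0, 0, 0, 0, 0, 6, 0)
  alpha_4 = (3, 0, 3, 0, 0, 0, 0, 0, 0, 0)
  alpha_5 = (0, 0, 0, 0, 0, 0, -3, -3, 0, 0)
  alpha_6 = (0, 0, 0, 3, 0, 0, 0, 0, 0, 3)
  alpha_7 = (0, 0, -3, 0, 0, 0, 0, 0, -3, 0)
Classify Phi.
Compute the Cartan integers a_ij = 2(alpha_i, alpha_j)/(alpha_j, alpha_j); the resulting 7x7 Cartan matrix is
[[2, 0, 0, 0, -1, -1, 0], [0, 2, 0, -1, 0, -1, 0], [0, 0, 2, 0, 0, 0, -2], [0, -1, 0, 2, 0, 0, -1], [-1, 0, 0, 0, 2, 0, 0], [-1, -1, 0, 0, 0, 2, 0], [0, 0, -1, -1, 0, 0, 2]].
The roots have two lengths (squared-length ratio 2:1); the short ones are alpha_{1,2,4,5,6,7}. The associated Dynkin diagram is a chain of 7 nodes with a double edge at one end; the terminal node there is the unique long simple root (C_7), so the type is C_7 (the algebra sp(14)).

C7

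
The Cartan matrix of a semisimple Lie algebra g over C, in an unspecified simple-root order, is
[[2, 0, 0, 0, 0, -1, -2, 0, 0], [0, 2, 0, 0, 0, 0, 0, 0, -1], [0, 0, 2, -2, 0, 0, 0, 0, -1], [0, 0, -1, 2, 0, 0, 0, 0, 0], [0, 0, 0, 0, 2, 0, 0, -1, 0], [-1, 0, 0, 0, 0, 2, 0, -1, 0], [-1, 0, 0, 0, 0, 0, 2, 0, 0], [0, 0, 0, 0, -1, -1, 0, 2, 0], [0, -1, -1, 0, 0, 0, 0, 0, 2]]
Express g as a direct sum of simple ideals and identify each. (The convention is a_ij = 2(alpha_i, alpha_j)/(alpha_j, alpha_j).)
The diagram associated to this matrix has two connected components: the simple roots {alpha_2, alpha_3, alpha_4, alpha_9} form a chain of 4 nodes with a double edge at one end; the terminal node there is the unique short simple root (B_4), and {alpha_1, alpha_5, alpha_6, alpha_7, alpha_8} form a chain of 5 nodes with a double edge at one end; the terminal node there is the unique short simple root (B_5). A semisimple Lie algebra decomposes uniquely as the direct sum of simple ideals, one per connected component of its Dynkin diagram, so g ≅ B_4 ⊕ B_5 (dimension 36 + 55 = 91).

type B_4 + type B_5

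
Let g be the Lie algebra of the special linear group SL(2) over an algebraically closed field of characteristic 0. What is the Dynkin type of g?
This is sl(2), which has dimension 2^2 - 1 = 3 and rank 2 - 1 = 1 (a Cartan subalgebra is the diagonal traceless matrices). In the classification of classical Lie algebras, the special linear algebra sl(n+1) has type A_n; here n = 1, so the Dynkin diagram is a chain of 1 nodes with single edges (A_1). Hence the type is A_1.

A1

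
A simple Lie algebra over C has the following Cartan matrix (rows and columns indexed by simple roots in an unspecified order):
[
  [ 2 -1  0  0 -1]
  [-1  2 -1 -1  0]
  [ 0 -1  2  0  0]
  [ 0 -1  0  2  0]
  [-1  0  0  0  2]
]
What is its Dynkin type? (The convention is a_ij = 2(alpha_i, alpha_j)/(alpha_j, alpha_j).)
D5

The matrix has rank 5 with 2's on the diagonal. Reading the off-diagonal entries as Dynkin edges (a single edge where a_ij = a_ji = -1; a double or triple edge where a_ij * a_ji = 2 or 3), the diagram is a chain of 3 nodes with a fork of two nodes at one end (D_5). One simple-root ordering that puts it in standard form is (alpha_5, alpha_1, alpha_2, alpha_4, alpha_3). So the algebra is type D_5, i.e. so(10).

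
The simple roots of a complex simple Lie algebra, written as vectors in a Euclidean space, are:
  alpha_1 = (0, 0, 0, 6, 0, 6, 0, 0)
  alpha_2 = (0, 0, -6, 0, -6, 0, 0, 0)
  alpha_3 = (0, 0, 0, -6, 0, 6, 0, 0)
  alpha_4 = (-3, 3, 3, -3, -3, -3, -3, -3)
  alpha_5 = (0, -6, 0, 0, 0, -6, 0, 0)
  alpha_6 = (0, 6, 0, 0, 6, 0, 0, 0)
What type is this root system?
Compute the Cartan integers a_ij = 2(alpha_i, alpha_j)/(alpha_j, alpha_j); the resulting 6x6 Cartan matrix is
[[2, 0, 0, -1, -1, 0], [0, 2, 0, 0, 0, -1], [0, 0, 2, 0, -1, 0], [-1, 0, 0, 2, 0, 0], [-1, 0, -1, 0, 2, -1], [0, -1, 0, 0, -1, 2]].
All simple roots have the same length, so the diagram is simply laced. The associated Dynkin diagram is a chain of 5 nodes with one extra node attached to the third node from one end (E_6), so the type is E_6.

E_6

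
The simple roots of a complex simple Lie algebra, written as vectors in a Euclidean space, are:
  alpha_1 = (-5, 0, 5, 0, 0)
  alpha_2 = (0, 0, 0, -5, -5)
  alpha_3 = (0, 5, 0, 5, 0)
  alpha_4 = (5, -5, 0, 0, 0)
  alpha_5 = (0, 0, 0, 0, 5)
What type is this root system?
type B_5

Compute the Cartan integers a_ij = 2(alpha_i, alpha_j)/(alpha_j, alpha_j); the resulting 5x5 Cartan matrix is
[[2, 0, 0, -1, 0], [0, 2, -1, 0, -2], [0, -1, 2, -1, 0], [-1, 0, -1, 2, 0], [0, -1, 0, 0, 2]].
The roots have two lengths (squared-length ratio 2:1); the short ones are alpha_{5}. The associated Dynkin diagram is a chain of 5 nodes with a double edge at one end; the terminal node there is the unique short simple root (B_5), so the type is B_5 (the algebra so(11)).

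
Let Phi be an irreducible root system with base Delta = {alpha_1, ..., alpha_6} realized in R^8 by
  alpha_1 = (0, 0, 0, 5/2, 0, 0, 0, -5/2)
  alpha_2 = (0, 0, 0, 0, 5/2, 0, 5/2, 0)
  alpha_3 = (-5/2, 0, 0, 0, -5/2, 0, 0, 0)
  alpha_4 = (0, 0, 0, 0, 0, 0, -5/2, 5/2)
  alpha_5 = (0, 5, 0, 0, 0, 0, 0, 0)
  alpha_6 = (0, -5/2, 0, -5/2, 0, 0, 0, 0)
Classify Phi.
C_6 (sp(12))

Compute the Cartan integers a_ij = 2(alpha_i, alpha_j)/(alpha_j, alpha_j); the resulting 6x6 Cartan matrix is
[[2, 0, 0, -1, 0, -1], [0, 2, -1, -1, 0, 0], [0, -1, 2, 0, 0, 0], [-1, -1, 0, 2, 0, 0], [0, 0, 0, 0, 2, -2], [-1, 0, 0, 0, -1, 2]].
The roots have two lengths (squared-length ratio 2:1); the short ones are alpha_{1,2,3,4,6}. The associated Dynkin diagram is a chain of 6 nodes with a double edge at one end; the terminal node there is the unique long simple root (C_6), so the type is C_6 (the algebra sp(12)).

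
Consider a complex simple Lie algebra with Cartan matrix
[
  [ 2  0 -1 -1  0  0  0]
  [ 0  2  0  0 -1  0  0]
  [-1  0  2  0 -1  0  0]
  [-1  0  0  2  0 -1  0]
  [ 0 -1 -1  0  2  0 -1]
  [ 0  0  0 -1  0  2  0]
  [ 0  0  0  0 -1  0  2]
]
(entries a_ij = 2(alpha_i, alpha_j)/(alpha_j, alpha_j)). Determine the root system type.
The matrix has rank 7 with 2's on the diagonal. Reading the off-diagonal entries as Dynkin edges (a single edge where a_ij = a_ji = -1; a double or triple edge where a_ij * a_ji = 2 or 3), the diagram is a chain of 5 nodes with a fork of two nodes at one end (D_7). One simple-root ordering that puts it in standard form is (alpha_6, alpha_4, alpha_1, alpha_3, alpha_5, alpha_2, alpha_7). So the algebra is type D_7, i.e. so(14).

D_7 (so(14))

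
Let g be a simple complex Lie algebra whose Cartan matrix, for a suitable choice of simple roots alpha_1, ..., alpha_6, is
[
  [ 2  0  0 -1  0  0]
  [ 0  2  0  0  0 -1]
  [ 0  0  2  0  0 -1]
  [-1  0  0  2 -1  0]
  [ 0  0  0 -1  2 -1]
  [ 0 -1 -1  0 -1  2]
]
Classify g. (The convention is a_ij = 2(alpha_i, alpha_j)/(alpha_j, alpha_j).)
The matrix has rank 6 with 2's on the diagonal. Reading the off-diagonal entries as Dynkin edges (a single edge where a_ij = a_ji = -1; a double or triple edge where a_ij * a_ji = 2 or 3), the diagram is a chain of 4 nodes with a fork of two nodes at one end (D_6). One simple-root ordering that puts it in standard form is (alpha_1, alpha_4, alpha_5, alpha_6, alpha_3, alpha_2). So the algebra is type D_6, i.e. so(12).

D6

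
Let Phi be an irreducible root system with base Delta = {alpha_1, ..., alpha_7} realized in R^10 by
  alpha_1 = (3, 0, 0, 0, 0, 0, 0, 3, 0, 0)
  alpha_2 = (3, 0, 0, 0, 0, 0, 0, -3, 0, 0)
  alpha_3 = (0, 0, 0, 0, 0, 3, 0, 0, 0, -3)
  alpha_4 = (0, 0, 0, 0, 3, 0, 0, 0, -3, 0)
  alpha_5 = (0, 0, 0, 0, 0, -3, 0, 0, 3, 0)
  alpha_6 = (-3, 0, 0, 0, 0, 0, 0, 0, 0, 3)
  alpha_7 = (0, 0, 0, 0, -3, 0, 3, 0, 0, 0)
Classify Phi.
type D_7

Compute the Cartan integers a_ij = 2(alpha_i, alpha_j)/(alpha_j, alpha_j); the resulting 7x7 Cartan matrix is
[[2, 0, 0, 0, 0, -1, 0], [0, 2, 0, 0, 0, -1, 0], [0, 0, 2, 0, -1, -1, 0], [0, 0, 0, 2, -1, 0, -1], [0, 0, -1, -1, 2, 0, 0], [-1, -1, -1, 0, 0, 2, 0], [0, 0, 0, -1, 0, 0, 2]].
All simple roots have the same length, so the diagram is simply laced. The associated Dynkin diagram is a chain of 5 nodes with a fork of two nodes at one end (D_7), so the type is D_7 (the algebra so(14)).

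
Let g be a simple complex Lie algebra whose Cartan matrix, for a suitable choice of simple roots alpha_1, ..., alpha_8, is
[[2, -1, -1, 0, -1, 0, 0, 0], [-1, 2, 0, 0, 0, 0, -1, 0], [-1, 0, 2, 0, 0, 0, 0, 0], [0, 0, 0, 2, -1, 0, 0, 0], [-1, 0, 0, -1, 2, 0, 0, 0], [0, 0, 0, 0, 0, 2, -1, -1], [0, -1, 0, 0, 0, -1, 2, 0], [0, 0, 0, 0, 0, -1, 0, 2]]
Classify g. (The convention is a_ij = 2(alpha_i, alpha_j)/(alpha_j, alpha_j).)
The matrix has rank 8 with 2's on the diagonal. Reading the off-diagonal entries as Dynkin edges (a single edge where a_ij = a_ji = -1; a double or triple edge where a_ij * a_ji = 2 or 3), the diagram is a chain of 7 nodes with one extra node attached to the third node from one end (E_8). One simple-root ordering that puts it in standard form is (alpha_4, alpha_3, alpha_5, alpha_1, alpha_2, alpha_7, alpha_6, alpha_8). So the algebra is type E_8.

E8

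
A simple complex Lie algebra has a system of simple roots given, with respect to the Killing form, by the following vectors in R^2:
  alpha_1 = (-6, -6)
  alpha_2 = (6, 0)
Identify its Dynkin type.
Compute the Cartan integers a_ij = 2(alpha_i, alpha_j)/(alpha_j, alpha_j); the resulting 2x2 Cartan matrix is
[[2, -2], [-1, 2]].
The roots have two lengths (squared-length ratio 2:1); the short ones are alpha_{2}. The associated Dynkin diagram is a chain of 2 nodes with a double edge at one end; the terminal node there is the unique short simple root (B_2), so the type is B_2 (the algebra so(5)).

type B_2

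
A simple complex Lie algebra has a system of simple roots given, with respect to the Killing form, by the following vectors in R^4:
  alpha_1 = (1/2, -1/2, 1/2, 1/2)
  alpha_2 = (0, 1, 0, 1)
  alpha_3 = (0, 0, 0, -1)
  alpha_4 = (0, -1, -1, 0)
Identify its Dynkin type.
Compute the Cartan integers a_ij = 2(alpha_i, alpha_j)/(alpha_j, alpha_j); the resulting 4x4 Cartan matrix is
[[2, 0, -1, 0], [0, 2, -2, -1], [-1, -1, 2, 0], [0, -1, 0, 2]].
The roots have two lengths (squared-length ratio 2:1); the short ones are alpha_{1,3}. The associated Dynkin diagram is a chain of 4 nodes with a double edge between the middle two (F_4), so the type is F_4.

type F_4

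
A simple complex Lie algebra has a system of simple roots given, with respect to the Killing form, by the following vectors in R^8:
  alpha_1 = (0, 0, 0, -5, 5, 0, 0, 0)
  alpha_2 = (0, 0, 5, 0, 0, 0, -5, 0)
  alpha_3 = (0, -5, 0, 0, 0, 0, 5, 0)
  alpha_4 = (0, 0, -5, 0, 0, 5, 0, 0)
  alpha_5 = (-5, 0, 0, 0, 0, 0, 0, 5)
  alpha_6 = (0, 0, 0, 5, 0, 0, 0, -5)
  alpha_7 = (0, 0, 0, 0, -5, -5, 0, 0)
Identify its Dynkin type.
Compute the Cartan integers a_ij = 2(alpha_i, alpha_j)/(alpha_j, alpha_j); the resulting 7x7 Cartan matrix is
[[2, 0, 0, 0, 0, -1, -1], [0, 2, -1, -1, 0, 0, 0], [0, -1, 2, 0, 0, 0, 0], [0, -1, 0, 2, 0, 0, -1], [0, 0, 0, 0, 2, -1, 0], [-1, 0, 0, 0, -1, 2, 0], [-1, 0, 0, -1, 0, 0, 2]].
All simple roots have the same length, so the diagram is simply laced. The associated Dynkin diagram is a chain of 7 nodes with single edges (A_7), so the type is A_7 (the algebra sl(8)).

type A_7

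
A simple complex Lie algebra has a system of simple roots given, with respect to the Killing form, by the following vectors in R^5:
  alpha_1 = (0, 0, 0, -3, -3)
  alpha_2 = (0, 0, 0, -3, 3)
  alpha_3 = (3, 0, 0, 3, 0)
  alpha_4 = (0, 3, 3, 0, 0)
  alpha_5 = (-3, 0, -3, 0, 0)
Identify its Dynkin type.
type D_5

Compute the Cartan integers a_ij = 2(alpha_i, alpha_j)/(alpha_j, alpha_j); the resulting 5x5 Cartan matrix is
[[2, 0, -1, 0, 0], [0, 2, -1, 0, 0], [-1, -1, 2, 0, -1], [0, 0, 0, 2, -1], [0, 0, -1, -1, 2]].
All simple roots have the same length, so the diagram is simply laced. The associated Dynkin diagram is a chain of 3 nodes with a fork of two nodes at one end (D_5), so the type is D_5 (the algebra so(10)).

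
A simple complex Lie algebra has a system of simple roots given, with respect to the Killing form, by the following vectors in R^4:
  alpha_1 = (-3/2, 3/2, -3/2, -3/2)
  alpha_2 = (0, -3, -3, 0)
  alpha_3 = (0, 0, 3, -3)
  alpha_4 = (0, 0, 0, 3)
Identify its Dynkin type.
Compute the Cartan integers a_ij = 2(alpha_i, alpha_j)/(alpha_j, alpha_j); the resulting 4x4 Cartan matrix is
[[2, 0, 0, -1], [0, 2, -1, 0], [0, -1, 2, -2], [-1, 0, -1, 2]].
The roots have two lengths (squared-length ratio 2:1); the short ones are alpha_{1,4}. The associated Dynkin diagram is a chain of 4 nodes with a double edge between the middle two (F_4), so the type is F_4.

F_4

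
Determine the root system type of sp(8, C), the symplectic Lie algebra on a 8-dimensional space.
This is sp(8), which has dimension 8(8+1)/2 = 36 and rank 8/2 = 4. In the classification of classical Lie algebras, the symplectic algebra sp(2n) has type C_n; here n = 4, so the Dynkin diagram is a chain of 4 nodes with a double edge at one end; the terminal node there is the unique long simple root (C_4). Hence the type is C_4.

C_4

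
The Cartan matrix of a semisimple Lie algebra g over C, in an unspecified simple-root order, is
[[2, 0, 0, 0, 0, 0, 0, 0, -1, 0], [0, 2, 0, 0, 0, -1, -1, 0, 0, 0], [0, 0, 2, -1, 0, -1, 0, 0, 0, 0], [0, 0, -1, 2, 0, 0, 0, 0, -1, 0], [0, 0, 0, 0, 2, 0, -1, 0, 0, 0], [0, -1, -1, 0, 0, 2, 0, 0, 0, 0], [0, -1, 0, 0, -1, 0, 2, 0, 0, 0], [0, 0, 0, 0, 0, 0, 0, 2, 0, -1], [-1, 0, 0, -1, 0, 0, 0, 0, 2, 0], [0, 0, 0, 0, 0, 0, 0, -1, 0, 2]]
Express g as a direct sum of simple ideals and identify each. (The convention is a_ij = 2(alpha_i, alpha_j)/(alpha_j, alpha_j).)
The diagram associated to this matrix has two connected components: the simple roots {alpha_8, alpha_10} form a chain of 2 nodes with single edges (A_2), and {alpha_1, alpha_2, alpha_3, alpha_4, alpha_5, alpha_6, alpha_7, alpha_9} form a chain of 8 nodes with single edges (A_8). A semisimple Lie algebra decomposes uniquely as the direct sum of simple ideals, one per connected component of its Dynkin diagram, so g ≅ A_2 ⊕ A_8 (dimension 8 + 80 = 88).

type A_2 ⊕ type A_8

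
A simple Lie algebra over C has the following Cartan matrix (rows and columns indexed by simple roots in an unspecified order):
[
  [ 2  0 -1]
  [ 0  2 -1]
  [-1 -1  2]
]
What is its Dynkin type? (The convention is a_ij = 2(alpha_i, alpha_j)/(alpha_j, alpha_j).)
type A_3

The matrix has rank 3 with 2's on the diagonal. Reading the off-diagonal entries as Dynkin edges (a single edge where a_ij = a_ji = -1; a double or triple edge where a_ij * a_ji = 2 or 3), the diagram is a chain of 3 nodes with single edges (A_3). One simple-root ordering that puts it in standard form is (alpha_1, alpha_3, alpha_2). So the algebra is type A_3, i.e. sl(4).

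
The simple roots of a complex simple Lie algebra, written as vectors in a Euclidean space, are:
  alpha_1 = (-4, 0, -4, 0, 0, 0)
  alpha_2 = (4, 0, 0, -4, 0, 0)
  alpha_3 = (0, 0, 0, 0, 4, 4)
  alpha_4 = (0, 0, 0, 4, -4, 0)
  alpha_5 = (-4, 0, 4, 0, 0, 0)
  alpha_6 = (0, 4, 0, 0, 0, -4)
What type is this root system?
Compute the Cartan integers a_ij = 2(alpha_i, alpha_j)/(alpha_j, alpha_j); the resulting 6x6 Cartan matrix is
[[2, -1, 0, 0, 0, 0], [-1, 2, 0, -1, -1, 0], [0, 0, 2, -1, 0, -1], [0, -1, -1, 2, 0, 0], [0, -1, 0, 0, 2, 0], [0, 0, -1, 0, 0, 2]].
All simple roots have the same length, so the diagram is simply laced. The associated Dynkin diagram is a chain of 4 nodes with a fork of two nodes at one end (D_6), so the type is D_6 (the algebra so(12)).

D_6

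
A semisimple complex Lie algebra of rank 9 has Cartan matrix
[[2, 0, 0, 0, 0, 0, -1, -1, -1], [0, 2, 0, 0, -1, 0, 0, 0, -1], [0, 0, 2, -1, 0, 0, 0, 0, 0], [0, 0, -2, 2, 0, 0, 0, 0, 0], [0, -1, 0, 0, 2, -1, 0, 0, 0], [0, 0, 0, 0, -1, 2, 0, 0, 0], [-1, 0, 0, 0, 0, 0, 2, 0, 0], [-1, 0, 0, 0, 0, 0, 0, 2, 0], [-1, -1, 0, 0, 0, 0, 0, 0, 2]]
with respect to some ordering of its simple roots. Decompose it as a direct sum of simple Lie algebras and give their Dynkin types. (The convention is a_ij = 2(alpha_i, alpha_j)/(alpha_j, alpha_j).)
The diagram associated to this matrix has two connected components: the simple roots {alpha_3, alpha_4} form a chain of 2 nodes with a double edge at one end; the terminal node there is the unique short simple root (B_2), and {alpha_1, alpha_2, alpha_5, alpha_6, alpha_7, alpha_8, alpha_9} form a chain of 5 nodes with a fork of two nodes at one end (D_7). A semisimple Lie algebra decomposes uniquely as the direct sum of simple ideals, one per connected component of its Dynkin diagram, so g ≅ B_2 ⊕ D_7 (dimension 10 + 91 = 101).

B2 ⊕ D7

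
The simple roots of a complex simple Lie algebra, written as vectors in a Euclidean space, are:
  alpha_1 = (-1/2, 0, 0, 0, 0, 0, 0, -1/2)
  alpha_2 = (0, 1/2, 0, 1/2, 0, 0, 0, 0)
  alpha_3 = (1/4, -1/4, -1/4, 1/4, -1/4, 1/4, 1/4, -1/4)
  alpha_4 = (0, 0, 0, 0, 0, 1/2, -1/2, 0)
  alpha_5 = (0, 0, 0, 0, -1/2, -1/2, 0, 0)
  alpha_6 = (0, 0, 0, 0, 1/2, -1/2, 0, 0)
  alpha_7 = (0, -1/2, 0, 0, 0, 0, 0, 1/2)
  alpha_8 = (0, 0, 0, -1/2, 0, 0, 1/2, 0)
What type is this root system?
E_8

Compute the Cartan integers a_ij = 2(alpha_i, alpha_j)/(alpha_j, alpha_j); the resulting 8x8 Cartan matrix is
[[2, 0, 0, 0, 0, 0, -1, 0], [0, 2, 0, 0, 0, 0, -1, -1], [0, 0, 2, 0, 0, -1, 0, 0], [0, 0, 0, 2, -1, -1, 0, -1], [0, 0, 0, -1, 2, 0, 0, 0], [0, 0, -1, -1, 0, 2, 0, 0], [-1, -1, 0, 0, 0, 0, 2, 0], [0, -1, 0, -1, 0, 0, 0, 2]].
All simple roots have the same length, so the diagram is simply laced. The associated Dynkin diagram is a chain of 7 nodes with one extra node attached to the third node from one end (E_8), so the type is E_8.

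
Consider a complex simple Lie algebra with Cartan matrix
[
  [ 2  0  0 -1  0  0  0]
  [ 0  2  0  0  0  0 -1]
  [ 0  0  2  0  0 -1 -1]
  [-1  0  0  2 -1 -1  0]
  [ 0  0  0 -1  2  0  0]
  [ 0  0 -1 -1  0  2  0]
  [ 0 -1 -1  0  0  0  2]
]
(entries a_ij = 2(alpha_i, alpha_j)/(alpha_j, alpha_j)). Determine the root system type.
type D_7

The matrix has rank 7 with 2's on the diagonal. Reading the off-diagonal entries as Dynkin edges (a single edge where a_ij = a_ji = -1; a double or triple edge where a_ij * a_ji = 2 or 3), the diagram is a chain of 5 nodes with a fork of two nodes at one end (D_7). One simple-root ordering that puts it in standard form is (alpha_2, alpha_7, alpha_3, alpha_6, alpha_4, alpha_1, alpha_5). So the algebra is type D_7, i.e. so(14).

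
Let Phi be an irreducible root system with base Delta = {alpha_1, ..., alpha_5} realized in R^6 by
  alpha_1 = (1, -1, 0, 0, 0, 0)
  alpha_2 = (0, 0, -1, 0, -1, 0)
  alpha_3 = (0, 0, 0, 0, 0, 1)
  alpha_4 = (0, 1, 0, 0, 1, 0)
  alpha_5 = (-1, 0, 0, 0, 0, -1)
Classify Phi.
Compute the Cartan integers a_ij = 2(alpha_i, alpha_j)/(alpha_j, alpha_j); the resulting 5x5 Cartan matrix is
[[2, 0, 0, -1, -1], [0, 2, 0, -1, 0], [0, 0, 2, 0, -1], [-1, -1, 0, 2, 0], [-1, 0, -2, 0, 2]].
The roots have two lengths (squared-length ratio 2:1); the short ones are alpha_{3}. The associated Dynkin diagram is a chain of 5 nodes with a double edge at one end; the terminal node there is the unique short simple root (B_5), so the type is B_5 (the algebra so(11)).

B_5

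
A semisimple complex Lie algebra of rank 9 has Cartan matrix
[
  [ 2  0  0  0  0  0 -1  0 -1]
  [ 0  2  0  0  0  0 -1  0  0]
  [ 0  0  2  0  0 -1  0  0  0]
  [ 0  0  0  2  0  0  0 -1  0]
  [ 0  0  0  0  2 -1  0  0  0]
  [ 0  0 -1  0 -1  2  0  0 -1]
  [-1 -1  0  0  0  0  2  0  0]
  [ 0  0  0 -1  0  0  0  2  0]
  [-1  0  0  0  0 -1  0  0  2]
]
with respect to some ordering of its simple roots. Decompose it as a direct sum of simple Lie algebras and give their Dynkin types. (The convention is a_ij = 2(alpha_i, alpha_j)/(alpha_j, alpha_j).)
A_2 + D_7

The diagram associated to this matrix has two connected components: the simple roots {alpha_4, alpha_8} form a chain of 2 nodes with single edges (A_2), and {alpha_1, alpha_2, alpha_3, alpha_5, alpha_6, alpha_7, alpha_9} form a chain of 5 nodes with a fork of two nodes at one end (D_7). A semisimple Lie algebra decomposes uniquely as the direct sum of simple ideals, one per connected component of its Dynkin diagram, so g ≅ A_2 ⊕ D_7 (dimension 8 + 91 = 99).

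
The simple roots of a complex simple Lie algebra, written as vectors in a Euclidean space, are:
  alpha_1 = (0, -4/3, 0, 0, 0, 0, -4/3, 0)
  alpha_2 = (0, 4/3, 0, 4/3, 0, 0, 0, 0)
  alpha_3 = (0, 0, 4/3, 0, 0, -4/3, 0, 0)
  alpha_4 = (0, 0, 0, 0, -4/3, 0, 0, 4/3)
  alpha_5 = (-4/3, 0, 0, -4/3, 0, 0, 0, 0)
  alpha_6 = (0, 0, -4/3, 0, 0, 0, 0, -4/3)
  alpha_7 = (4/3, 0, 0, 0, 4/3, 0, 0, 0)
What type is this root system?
A_7 (sl(8))

Compute the Cartan integers a_ij = 2(alpha_i, alpha_j)/(alpha_j, alpha_j); the resulting 7x7 Cartan matrix is
[[2, -1, 0, 0, 0, 0, 0], [-1, 2, 0, 0, -1, 0, 0], [0, 0, 2, 0, 0, -1, 0], [0, 0, 0, 2, 0, -1, -1], [0, -1, 0, 0, 2, 0, -1], [0, 0, -1, -1, 0, 2, 0], [0, 0, 0, -1, -1, 0, 2]].
All simple roots have the same length, so the diagram is simply laced. The associated Dynkin diagram is a chain of 7 nodes with single edges (A_7), so the type is A_7 (the algebra sl(8)).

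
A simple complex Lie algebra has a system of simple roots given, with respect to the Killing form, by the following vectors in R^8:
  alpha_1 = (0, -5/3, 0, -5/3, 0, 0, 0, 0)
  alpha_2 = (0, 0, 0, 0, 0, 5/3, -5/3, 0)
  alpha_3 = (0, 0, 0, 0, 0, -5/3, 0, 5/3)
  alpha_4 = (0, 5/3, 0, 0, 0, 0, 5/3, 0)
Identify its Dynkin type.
type A_4

Compute the Cartan integers a_ij = 2(alpha_i, alpha_j)/(alpha_j, alpha_j); the resulting 4x4 Cartan matrix is
[[2, 0, 0, -1], [0, 2, -1, -1], [0, -1, 2, 0], [-1, -1, 0, 2]].
All simple roots have the same length, so the diagram is simply laced. The associated Dynkin diagram is a chain of 4 nodes with single edges (A_4), so the type is A_4 (the algebra sl(5)).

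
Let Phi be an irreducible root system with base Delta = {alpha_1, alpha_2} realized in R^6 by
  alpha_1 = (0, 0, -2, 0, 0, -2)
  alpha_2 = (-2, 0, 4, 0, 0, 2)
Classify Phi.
Compute the Cartan integers a_ij = 2(alpha_i, alpha_j)/(alpha_j, alpha_j); the resulting 2x2 Cartan matrix is
[[2, -1], [-3, 2]].
The roots have two lengths (squared-length ratio 3:1); the short ones are alpha_{1}. The associated Dynkin diagram is two nodes joined by a triple edge (G_2), so the type is G_2.

G2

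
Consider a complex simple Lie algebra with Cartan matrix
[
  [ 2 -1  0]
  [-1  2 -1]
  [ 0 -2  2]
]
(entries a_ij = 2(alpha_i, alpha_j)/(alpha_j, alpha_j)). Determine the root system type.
C_3

The matrix has rank 3 with 2's on the diagonal. Reading the off-diagonal entries as Dynkin edges (a single edge where a_ij = a_ji = -1; a double or triple edge where a_ij * a_ji = 2 or 3), the diagram is a chain of 3 nodes with a double edge at one end; the terminal node there is the unique long simple root (C_3). One simple-root ordering that puts it in standard form is (alpha_1, alpha_2, alpha_3). So the algebra is type C_3, i.e. sp(6).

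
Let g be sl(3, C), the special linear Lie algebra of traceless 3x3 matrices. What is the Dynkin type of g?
This is sl(3), which has dimension 3^2 - 1 = 8 and rank 3 - 1 = 2 (a Cartan subalgebra is the diagonal traceless matrices). In the classification of classical Lie algebras, the special linear algebra sl(n+1) has type A_n; here n = 2, so the Dynkin diagram is a chain of 2 nodes with single edges (A_2). Hence the type is A_2.

A2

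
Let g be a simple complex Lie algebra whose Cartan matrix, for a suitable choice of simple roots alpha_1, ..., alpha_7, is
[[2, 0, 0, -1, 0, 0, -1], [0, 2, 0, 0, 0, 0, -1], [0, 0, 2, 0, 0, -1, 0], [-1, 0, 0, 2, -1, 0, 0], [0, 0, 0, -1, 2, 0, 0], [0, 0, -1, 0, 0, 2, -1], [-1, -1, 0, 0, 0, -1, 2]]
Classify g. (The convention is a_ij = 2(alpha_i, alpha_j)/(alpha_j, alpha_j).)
The matrix has rank 7 with 2's on the diagonal. Reading the off-diagonal entries as Dynkin edges (a single edge where a_ij = a_ji = -1; a double or triple edge where a_ij * a_ji = 2 or 3), the diagram is a chain of 6 nodes with one extra node attached to the third node from one end (E_7). One simple-root ordering that puts it in standard form is (alpha_3, alpha_2, alpha_6, alpha_7, alpha_1, alpha_4, alpha_5). So the algebra is type E_7.

E_7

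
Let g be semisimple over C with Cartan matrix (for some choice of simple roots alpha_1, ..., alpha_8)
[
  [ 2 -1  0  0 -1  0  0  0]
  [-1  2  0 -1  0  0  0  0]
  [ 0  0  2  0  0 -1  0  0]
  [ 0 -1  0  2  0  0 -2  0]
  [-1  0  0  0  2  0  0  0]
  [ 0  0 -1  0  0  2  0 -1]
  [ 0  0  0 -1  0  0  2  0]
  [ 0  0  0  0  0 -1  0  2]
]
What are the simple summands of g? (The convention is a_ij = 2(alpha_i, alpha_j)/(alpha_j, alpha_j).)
A3 ⊕ B5

The diagram associated to this matrix has two connected components: the simple roots {alpha_3, alpha_6, alpha_8} form a chain of 3 nodes with single edges (A_3), and {alpha_1, alpha_2, alpha_4, alpha_5, alpha_7} form a chain of 5 nodes with a double edge at one end; the terminal node there is the unique short simple root (B_5). A semisimple Lie algebra decomposes uniquely as the direct sum of simple ideals, one per connected component of its Dynkin diagram, so g ≅ A_3 ⊕ B_5 (dimension 15 + 55 = 70).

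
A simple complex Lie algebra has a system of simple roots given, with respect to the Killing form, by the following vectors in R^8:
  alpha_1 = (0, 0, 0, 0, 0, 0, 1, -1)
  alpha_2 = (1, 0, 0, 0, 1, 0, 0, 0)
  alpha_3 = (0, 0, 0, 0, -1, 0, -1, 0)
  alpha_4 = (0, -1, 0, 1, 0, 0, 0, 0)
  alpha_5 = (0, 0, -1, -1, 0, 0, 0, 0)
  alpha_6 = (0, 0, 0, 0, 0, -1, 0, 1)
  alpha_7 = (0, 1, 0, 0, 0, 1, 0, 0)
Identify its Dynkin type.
A7

Compute the Cartan integers a_ij = 2(alpha_i, alpha_j)/(alpha_j, alpha_j); the resulting 7x7 Cartan matrix is
[[2, 0, -1, 0, 0, -1, 0], [0, 2, -1, 0, 0, 0, 0], [-1, -1, 2, 0, 0, 0, 0], [0, 0, 0, 2, -1, 0, -1], [0, 0, 0, -1, 2, 0, 0], [-1, 0, 0, 0, 0, 2, -1], [0, 0, 0, -1, 0, -1, 2]].
All simple roots have the same length, so the diagram is simply laced. The associated Dynkin diagram is a chain of 7 nodes with single edges (A_7), so the type is A_7 (the algebra sl(8)).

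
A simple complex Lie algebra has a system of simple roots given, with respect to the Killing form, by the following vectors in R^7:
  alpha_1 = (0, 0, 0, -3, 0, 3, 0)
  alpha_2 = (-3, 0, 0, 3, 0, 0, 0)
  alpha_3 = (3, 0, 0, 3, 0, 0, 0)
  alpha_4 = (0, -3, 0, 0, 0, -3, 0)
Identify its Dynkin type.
Compute the Cartan integers a_ij = 2(alpha_i, alpha_j)/(alpha_j, alpha_j); the resulting 4x4 Cartan matrix is
[[2, -1, -1, -1], [-1, 2, 0, 0], [-1, 0, 2, 0], [-1, 0, 0, 2]].
All simple roots have the same length, so the diagram is simply laced. The associated Dynkin diagram is a chain of 2 nodes with a fork of two nodes at one end (D_4), so the type is D_4 (the algebra so(8)).

D_4 (so(8))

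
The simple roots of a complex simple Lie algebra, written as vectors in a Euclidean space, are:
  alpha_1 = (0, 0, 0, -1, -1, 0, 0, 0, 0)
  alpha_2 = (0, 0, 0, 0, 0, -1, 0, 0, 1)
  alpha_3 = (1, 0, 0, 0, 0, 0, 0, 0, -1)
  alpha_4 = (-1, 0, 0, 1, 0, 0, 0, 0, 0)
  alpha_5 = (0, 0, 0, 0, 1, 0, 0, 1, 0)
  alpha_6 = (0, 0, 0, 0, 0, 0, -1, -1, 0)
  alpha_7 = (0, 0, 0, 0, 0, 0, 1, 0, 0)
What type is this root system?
Compute the Cartan integers a_ij = 2(alpha_i, alpha_j)/(alpha_j, alpha_j); the resulting 7x7 Cartan matrix is
[[2, 0, 0, -1, -1, 0, 0], [0, 2, -1, 0, 0, 0, 0], [0, -1, 2, -1, 0, 0, 0], [-1, 0, -1, 2, 0, 0, 0], [-1, 0, 0, 0, 2, -1, 0], [0, 0, 0, 0, -1, 2, -2], [0, 0, 0, 0, 0, -1, 2]].
The roots have two lengths (squared-length ratio 2:1); the short ones are alpha_{7}. The associated Dynkin diagram is a chain of 7 nodes with a double edge at one end; the terminal node there is the unique short simple root (B_7), so the type is B_7 (the algebra so(15)).

B_7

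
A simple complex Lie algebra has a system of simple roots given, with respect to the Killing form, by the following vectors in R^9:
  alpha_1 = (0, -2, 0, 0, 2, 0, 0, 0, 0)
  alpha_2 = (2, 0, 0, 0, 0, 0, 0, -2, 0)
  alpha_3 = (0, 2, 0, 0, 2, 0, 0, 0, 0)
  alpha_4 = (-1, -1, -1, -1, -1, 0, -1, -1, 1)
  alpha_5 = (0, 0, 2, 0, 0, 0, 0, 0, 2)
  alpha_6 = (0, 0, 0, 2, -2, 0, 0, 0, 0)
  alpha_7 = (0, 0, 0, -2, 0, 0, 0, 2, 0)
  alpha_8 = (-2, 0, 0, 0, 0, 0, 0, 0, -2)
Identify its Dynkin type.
Compute the Cartan integers a_ij = 2(alpha_i, alpha_j)/(alpha_j, alpha_j); the resulting 8x8 Cartan matrix is
[[2, 0, 0, 0, 0, -1, 0, 0], [0, 2, 0, 0, 0, 0, -1, -1], [0, 0, 2, -1, 0, -1, 0, 0], [0, 0, -1, 2, 0, 0, 0, 0], [0, 0, 0, 0, 2, 0, 0, -1], [-1, 0, -1, 0, 0, 2, -1, 0], [0, -1, 0, 0, 0, -1, 2, 0], [0, -1, 0, 0, -1, 0, 0, 2]].
All simple roots have the same length, so the diagram is simply laced. The associated Dynkin diagram is a chain of 7 nodes with one extra node attached to the third node from one end (E_8), so the type is E_8.

type E_8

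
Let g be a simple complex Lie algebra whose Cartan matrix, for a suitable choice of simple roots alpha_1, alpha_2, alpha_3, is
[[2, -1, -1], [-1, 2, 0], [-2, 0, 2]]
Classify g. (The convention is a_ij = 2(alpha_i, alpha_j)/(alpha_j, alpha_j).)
C3

The matrix has rank 3 with 2's on the diagonal. Reading the off-diagonal entries as Dynkin edges (a single edge where a_ij = a_ji = -1; a double or triple edge where a_ij * a_ji = 2 or 3), the diagram is a chain of 3 nodes with a double edge at one end; the terminal node there is the unique long simple root (C_3). One simple-root ordering that puts it in standard form is (alpha_2, alpha_1, alpha_3). So the algebra is type C_3, i.e. sp(6).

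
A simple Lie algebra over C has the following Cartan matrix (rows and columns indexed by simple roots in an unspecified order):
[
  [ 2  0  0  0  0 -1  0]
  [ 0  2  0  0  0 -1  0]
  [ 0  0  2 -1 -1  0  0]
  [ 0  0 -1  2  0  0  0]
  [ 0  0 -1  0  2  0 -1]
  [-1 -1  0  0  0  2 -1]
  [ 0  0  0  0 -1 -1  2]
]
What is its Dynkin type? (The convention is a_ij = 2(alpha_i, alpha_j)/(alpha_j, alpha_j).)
The matrix has rank 7 with 2's on the diagonal. Reading the off-diagonal entries as Dynkin edges (a single edge where a_ij = a_ji = -1; a double or triple edge where a_ij * a_ji = 2 or 3), the diagram is a chain of 5 nodes with a fork of two nodes at one end (D_7). One simple-root ordering that puts it in standard form is (alpha_4, alpha_3, alpha_5, alpha_7, alpha_6, alpha_2, alpha_1). So the algebra is type D_7, i.e. so(14).

D7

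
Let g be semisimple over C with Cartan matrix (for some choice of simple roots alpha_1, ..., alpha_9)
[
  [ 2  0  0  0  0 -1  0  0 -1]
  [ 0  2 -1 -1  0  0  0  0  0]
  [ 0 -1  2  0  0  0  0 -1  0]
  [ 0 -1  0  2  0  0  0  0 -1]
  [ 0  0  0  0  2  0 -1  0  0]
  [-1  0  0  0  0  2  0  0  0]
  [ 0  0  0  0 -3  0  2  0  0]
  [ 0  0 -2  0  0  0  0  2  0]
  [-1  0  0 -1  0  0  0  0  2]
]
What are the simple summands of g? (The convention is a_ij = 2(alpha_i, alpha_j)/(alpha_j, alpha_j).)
type C_7 ⊕ type G_2

The diagram associated to this matrix has two connected components: the simple roots {alpha_1, alpha_2, alpha_3, alpha_4, alpha_6, alpha_8, alpha_9} form a chain of 7 nodes with a double edge at one end; the terminal node there is the unique long simple root (C_7), and {alpha_5, alpha_7} form two nodes joined by a triple edge (G_2). A semisimple Lie algebra decomposes uniquely as the direct sum of simple ideals, one per connected component of its Dynkin diagram, so g ≅ C_7 ⊕ G_2 (dimension 105 + 14 = 119).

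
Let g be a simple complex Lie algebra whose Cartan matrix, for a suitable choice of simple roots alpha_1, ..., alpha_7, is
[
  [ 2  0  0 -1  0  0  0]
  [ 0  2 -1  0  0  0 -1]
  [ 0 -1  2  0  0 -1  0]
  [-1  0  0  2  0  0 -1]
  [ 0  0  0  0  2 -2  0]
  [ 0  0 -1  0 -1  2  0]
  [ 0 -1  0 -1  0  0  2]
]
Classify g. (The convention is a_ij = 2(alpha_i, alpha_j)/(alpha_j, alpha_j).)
C7

The matrix has rank 7 with 2's on the diagonal. Reading the off-diagonal entries as Dynkin edges (a single edge where a_ij = a_ji = -1; a double or triple edge where a_ij * a_ji = 2 or 3), the diagram is a chain of 7 nodes with a double edge at one end; the terminal node there is the unique long simple root (C_7). One simple-root ordering that puts it in standard form is (alpha_1, alpha_4, alpha_7, alpha_2, alpha_3, alpha_6, alpha_5). So the algebra is type C_7, i.e. sp(14).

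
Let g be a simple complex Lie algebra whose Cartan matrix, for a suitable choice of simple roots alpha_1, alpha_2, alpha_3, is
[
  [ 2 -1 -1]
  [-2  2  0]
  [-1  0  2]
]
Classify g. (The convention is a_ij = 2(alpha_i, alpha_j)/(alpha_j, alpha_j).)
The matrix has rank 3 with 2's on the diagonal. Reading the off-diagonal entries as Dynkin edges (a single edge where a_ij = a_ji = -1; a double or triple edge where a_ij * a_ji = 2 or 3), the diagram is a chain of 3 nodes with a double edge at one end; the terminal node there is the unique long simple root (C_3). One simple-root ordering that puts it in standard form is (alpha_3, alpha_1, alpha_2). So the algebra is type C_3, i.e. sp(6).

C_3 (sp(6))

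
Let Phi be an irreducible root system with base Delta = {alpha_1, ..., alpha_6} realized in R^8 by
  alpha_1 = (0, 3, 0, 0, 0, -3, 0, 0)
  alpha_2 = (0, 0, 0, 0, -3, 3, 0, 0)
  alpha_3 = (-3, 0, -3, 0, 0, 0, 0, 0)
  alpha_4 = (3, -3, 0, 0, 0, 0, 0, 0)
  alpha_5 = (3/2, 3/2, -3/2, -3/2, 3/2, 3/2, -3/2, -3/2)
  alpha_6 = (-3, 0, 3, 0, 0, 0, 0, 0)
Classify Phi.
E_6

Compute the Cartan integers a_ij = 2(alpha_i, alpha_j)/(alpha_j, alpha_j); the resulting 6x6 Cartan matrix is
[[2, -1, 0, -1, 0, 0], [-1, 2, 0, 0, 0, 0], [0, 0, 2, -1, 0, 0], [-1, 0, -1, 2, 0, -1], [0, 0, 0, 0, 2, -1], [0, 0, 0, -1, -1, 2]].
All simple roots have the same length, so the diagram is simply laced. The associated Dynkin diagram is a chain of 5 nodes with one extra node attached to the third node from one end (E_6), so the type is E_6.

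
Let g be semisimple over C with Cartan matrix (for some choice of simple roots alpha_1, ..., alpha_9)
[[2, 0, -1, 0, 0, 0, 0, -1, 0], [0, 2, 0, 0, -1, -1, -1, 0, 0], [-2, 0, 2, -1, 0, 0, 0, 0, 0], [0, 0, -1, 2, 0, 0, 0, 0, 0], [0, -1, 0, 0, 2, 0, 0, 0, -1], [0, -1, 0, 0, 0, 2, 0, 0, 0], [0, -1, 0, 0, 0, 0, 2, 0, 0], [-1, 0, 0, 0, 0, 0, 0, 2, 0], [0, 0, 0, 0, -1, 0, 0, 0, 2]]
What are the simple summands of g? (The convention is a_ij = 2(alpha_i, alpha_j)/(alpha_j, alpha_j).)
D_5 (so(10)) ⊕ F_4

The diagram associated to this matrix has two connected components: the simple roots {alpha_2, alpha_5, alpha_6, alpha_7, alpha_9} form a chain of 3 nodes with a fork of two nodes at one end (D_5), and {alpha_1, alpha_3, alpha_4, alpha_8} form a chain of 4 nodes with a double edge between the middle two (F_4). A semisimple Lie algebra decomposes uniquely as the direct sum of simple ideals, one per connected component of its Dynkin diagram, so g ≅ D_5 ⊕ F_4 (dimension 45 + 52 = 97).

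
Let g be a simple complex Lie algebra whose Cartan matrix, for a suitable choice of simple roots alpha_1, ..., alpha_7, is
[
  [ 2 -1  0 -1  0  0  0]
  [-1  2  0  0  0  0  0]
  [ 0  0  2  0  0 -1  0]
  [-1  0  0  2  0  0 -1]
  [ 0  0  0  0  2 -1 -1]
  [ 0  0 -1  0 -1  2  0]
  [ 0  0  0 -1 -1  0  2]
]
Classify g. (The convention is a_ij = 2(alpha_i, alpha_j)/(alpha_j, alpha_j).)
The matrix has rank 7 with 2's on the diagonal. Reading the off-diagonal entries as Dynkin edges (a single edge where a_ij = a_ji = -1; a double or triple edge where a_ij * a_ji = 2 or 3), the diagram is a chain of 7 nodes with single edges (A_7). One simple-root ordering that puts it in standard form is (alpha_3, alpha_6, alpha_5, alpha_7, alpha_4, alpha_1, alpha_2). So the algebra is type A_7, i.e. sl(8).

A_7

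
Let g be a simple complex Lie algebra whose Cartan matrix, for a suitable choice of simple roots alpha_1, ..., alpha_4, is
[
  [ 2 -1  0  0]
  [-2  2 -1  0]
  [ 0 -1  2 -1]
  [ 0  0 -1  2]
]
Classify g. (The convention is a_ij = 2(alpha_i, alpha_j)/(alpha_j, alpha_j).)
B_4

The matrix has rank 4 with 2's on the diagonal. Reading the off-diagonal entries as Dynkin edges (a single edge where a_ij = a_ji = -1; a double or triple edge where a_ij * a_ji = 2 or 3), the diagram is a chain of 4 nodes with a double edge at one end; the terminal node there is the unique short simple root (B_4). One simple-root ordering that puts it in standard form is (alpha_4, alpha_3, alpha_2, alpha_1). So the algebra is type B_4, i.e. so(9).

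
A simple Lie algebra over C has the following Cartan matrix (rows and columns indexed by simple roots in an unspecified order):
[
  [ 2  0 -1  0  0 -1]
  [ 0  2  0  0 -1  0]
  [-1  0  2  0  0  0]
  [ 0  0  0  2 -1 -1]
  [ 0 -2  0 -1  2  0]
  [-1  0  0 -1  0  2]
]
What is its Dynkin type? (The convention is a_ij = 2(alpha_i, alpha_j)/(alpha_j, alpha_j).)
B_6 (so(13))

The matrix has rank 6 with 2's on the diagonal. Reading the off-diagonal entries as Dynkin edges (a single edge where a_ij = a_ji = -1; a double or triple edge where a_ij * a_ji = 2 or 3), the diagram is a chain of 6 nodes with a double edge at one end; the terminal node there is the unique short simple root (B_6). One simple-root ordering that puts it in standard form is (alpha_3, alpha_1, alpha_6, alpha_4, alpha_5, alpha_2). So the algebra is type B_6, i.e. so(13).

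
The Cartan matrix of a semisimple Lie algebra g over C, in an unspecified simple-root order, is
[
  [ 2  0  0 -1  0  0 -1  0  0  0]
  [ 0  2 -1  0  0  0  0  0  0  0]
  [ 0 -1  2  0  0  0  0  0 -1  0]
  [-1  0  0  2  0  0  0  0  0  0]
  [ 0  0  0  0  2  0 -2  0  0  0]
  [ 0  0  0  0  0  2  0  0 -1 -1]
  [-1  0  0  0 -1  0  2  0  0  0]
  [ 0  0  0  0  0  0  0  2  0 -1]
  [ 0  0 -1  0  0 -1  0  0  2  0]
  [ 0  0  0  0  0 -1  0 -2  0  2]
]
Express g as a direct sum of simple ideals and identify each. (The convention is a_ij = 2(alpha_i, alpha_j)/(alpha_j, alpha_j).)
The diagram associated to this matrix has two connected components: the simple roots {alpha_2, alpha_3, alpha_6, alpha_8, alpha_9, alpha_10} form a chain of 6 nodes with a double edge at one end; the terminal node there is the unique short simple root (B_6), and {alpha_1, alpha_4, alpha_5, alpha_7} form a chain of 4 nodes with a double edge at one end; the terminal node there is the unique long simple root (C_4). A semisimple Lie algebra decomposes uniquely as the direct sum of simple ideals, one per connected component of its Dynkin diagram, so g ≅ B_6 ⊕ C_4 (dimension 78 + 36 = 114).

B6 + C4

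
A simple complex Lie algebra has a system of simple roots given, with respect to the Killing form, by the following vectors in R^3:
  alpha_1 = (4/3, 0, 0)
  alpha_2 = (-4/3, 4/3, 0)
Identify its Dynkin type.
Compute the Cartan integers a_ij = 2(alpha_i, alpha_j)/(alpha_j, alpha_j); the resulting 2x2 Cartan matrix is
[[2, -1], [-2, 2]].
The roots have two lengths (squared-length ratio 2:1); the short ones are alpha_{1}. The associated Dynkin diagram is a chain of 2 nodes with a double edge at one end; the terminal node there is the unique short simple root (B_2), so the type is B_2 (the algebra so(5)).

B_2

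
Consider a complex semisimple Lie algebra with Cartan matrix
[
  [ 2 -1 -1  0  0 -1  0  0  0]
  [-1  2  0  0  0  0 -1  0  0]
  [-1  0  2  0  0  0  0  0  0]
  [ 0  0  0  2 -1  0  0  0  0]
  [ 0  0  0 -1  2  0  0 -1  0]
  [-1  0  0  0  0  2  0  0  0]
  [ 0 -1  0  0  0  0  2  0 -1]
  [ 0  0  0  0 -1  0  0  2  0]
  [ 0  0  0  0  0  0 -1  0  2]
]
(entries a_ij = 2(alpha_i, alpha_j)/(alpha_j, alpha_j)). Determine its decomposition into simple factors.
A_3 (sl(4)) + D_6 (so(12))

The diagram associated to this matrix has two connected components: the simple roots {alpha_4, alpha_5, alpha_8} form a chain of 3 nodes with single edges (A_3), and {alpha_1, alpha_2, alpha_3, alpha_6, alpha_7, alpha_9} form a chain of 4 nodes with a fork of two nodes at one end (D_6). A semisimple Lie algebra decomposes uniquely as the direct sum of simple ideals, one per connected component of its Dynkin diagram, so g ≅ A_3 ⊕ D_6 (dimension 15 + 66 = 81).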